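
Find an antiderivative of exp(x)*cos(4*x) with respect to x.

Let I denote the integral. Integrate by parts with u = cos(4*x), dv = exp(x) dx, so v = exp(x): I = exp(x)*cos(4*x) + 4·∫ exp(x)*sin(4*x) dx.
Apply parts again with u = sin(4*x), dv = exp(x) dx: ∫ exp(x)*sin(4*x) dx = exp(x)*sin(4*x) − 4·I. Substituting back brings back I: I = 4*exp(x)*sin(4*x) + exp(x)*cos(4*x) − 16·I.
Solving for I: (1 + 16)·I equals the remaining terms, so I = (1/17)·(4*exp(x)*sin(4*x) + exp(x)*cos(4*x)).

4*exp(x)*sin(4*x)/17 + exp(x)*cos(4*x)/17 + C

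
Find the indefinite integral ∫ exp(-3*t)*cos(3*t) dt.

exp(-3*t)*sin(3*t)/6 - exp(-3*t)*cos(3*t)/6 + C

Let I denote the integral. Integrate by parts with u = cos(3*t), dv = exp(-3*t) dt, so v = -exp(-3*t)/3: I = -exp(-3*t)*cos(3*t)/3 − ∫ exp(-3*t)*sin(3*t) dt.
Apply parts again with u = sin(3*t), dv = exp(-3*t) dt: ∫ exp(-3*t)*sin(3*t) dt = -exp(-3*t)*sin(3*t)/3 + I. Substituting back brings back I: I = exp(-3*t)*sin(3*t)/3 - exp(-3*t)*cos(3*t)/3 − I.
Solving for I: (1 + 1)·I equals the remaining terms, so I = (1/2)·(exp(-3*t)*sin(3*t)/3 - exp(-3*t)*cos(3*t)/3).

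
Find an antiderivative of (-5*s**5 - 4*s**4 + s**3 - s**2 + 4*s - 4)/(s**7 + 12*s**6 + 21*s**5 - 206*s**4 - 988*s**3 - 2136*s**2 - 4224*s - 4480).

-23*log(s - 5)/252 - 9*log(s + 2)/140 - 2173*log(s + 4)/900 + 2741*log(s + 7)/1060 - 21*log(s**2 + 4)/2650 + 47*atan(s/2)/1325 - 37/(10*s + 40) + C

Factor the denominator: (s - 5)*(s + 2)*(s + 4)**2*(s + 7)*(s**2 + 4).
Partial-fraction decomposition: -(21*s - 94)/(1325*(s**2 + 4)) + 2741/(1060*(s + 7)) - 2173/(900*(s + 4)) + 37/(10*(s + 4)**2) - 9/(140*(s + 2)) - 23/(252*(s - 5)).
Integrate each term; A/(s−a) gives A·log|s−a|; the (Bs+D)/(s²+p²) term gives a log and an atan.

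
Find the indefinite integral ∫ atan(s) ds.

s*atan(s) - log(s**2 + 1)/2 + C

Use integration by parts with u = arctan(s), dv = ds.
Then du = 1/(s**2 + 1) ds.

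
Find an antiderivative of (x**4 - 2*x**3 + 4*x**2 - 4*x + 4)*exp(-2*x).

(-x**4 - 4*x**2 - 4)*exp(-2*x)/2 + C

Use integration by parts with u = x**4 - 2*x**3 + 4*x**2 - 4*x + 4, dv = exp(-2*x) dx, so v = -exp(-2*x)/2.
Apply parts 4 times (tabular method): alternate signs, differentiate u down to 0, integrate dv up.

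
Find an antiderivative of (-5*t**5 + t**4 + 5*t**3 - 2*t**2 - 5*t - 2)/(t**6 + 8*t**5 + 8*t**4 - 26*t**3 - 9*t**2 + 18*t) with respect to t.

Factor the denominator: t*(t - 1)**2*(t + 1)*(t + 3)*(t + 6).
Partial-fraction decomposition: -19526/(2205*(t + 6)) + 289/(72*(t + 3)) - 1/(20*(t + 1)) + 1/(392*(t - 1)) - 1/(7*(t - 1)**2) - 1/(9*t).
Integrate each term; A/(t−a) gives A·log|t−a|; A/(t−a)² gives −A/(t−a).

-log(t)/9 + log(t - 1)/392 - log(t + 1)/20 + 289*log(t + 3)/72 - 19526*log(t + 6)/2205 + 1/(7*t - 7) + C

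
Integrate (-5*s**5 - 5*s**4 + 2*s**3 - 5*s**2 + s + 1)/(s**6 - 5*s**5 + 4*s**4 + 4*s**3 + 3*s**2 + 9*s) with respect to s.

log(s)/9 - 38303*log(s - 3)/7200 + 7*log(s + 1)/32 - log(s**2 + 1)/200 - 43*atan(s)/100 + 1607/(120*s - 360) + C

Factor the denominator: s*(s - 3)**2*(s + 1)*(s**2 + 1).
Partial-fraction decomposition: -(s + 43)/(100*(s**2 + 1)) + 7/(32*(s + 1)) - 38303/(7200*(s - 3)) - 1607/(120*(s - 3)**2) + 1/(9*s).
Integrate each term; A/(s−a) gives A·log|s−a|; the (Bs+D)/(s²+p²) term gives a log and an atan.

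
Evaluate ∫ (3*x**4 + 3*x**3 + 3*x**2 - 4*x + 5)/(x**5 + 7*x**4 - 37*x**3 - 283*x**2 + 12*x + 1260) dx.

Factor the denominator: (x - 6)*(x - 2)*(x + 3)*(x + 5)*(x + 7).
Partial-fraction decomposition: 353/(52*(x + 7)) - 400/(77*(x + 5)) + 103/(180*(x + 3)) - 9/(140*(x - 2)) + 4625/(5148*(x - 6)).
Integrate each term: A/(x−a) contributes A·log|x−a|.

4625*log(x - 6)/5148 - 9*log(x - 2)/140 + 103*log(x + 3)/180 - 400*log(x + 5)/77 + 353*log(x + 7)/52 + C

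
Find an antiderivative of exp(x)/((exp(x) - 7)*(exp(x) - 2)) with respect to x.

log(exp(x) - 7)/5 - log(exp(x) - 2)/5 + C

Let u = e^x, du = e^x dx.
The integral becomes ∫ du/((u-7)(u-2)); decompose into partial fractions.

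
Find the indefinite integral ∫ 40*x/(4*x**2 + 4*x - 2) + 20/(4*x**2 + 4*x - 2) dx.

Let u = 4*x**2 + 4*x - 2, so du = (8*x + 4) dx.
Rewriting, the integral becomes 5·∫ 1/u du = 5·log(u).
Substituting back, u = 4*x**2 + 4*x - 2.

5*log(4*x**2 + 4*x - 2) + C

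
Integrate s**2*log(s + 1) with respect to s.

Use integration by parts with u = log(s + 1), dv = s**2 ds.
Then du = 1/(s + 1) ds and v = s**3/3.

s**3*log(s + 1)/3 - s**3/9 + s**2/6 - s/3 + log(s + 1)/3 + C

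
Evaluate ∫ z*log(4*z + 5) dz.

z**2*log(4*z + 5)/2 - z**2/4 + 5*z/8 - 25*log(4*z + 5)/32 + C

Use integration by parts with u = log(4*z + 5), dv = z dz.
Then du = 4/(4*z + 5) dz and v = z**2/2.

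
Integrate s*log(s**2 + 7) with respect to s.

Let u = s**2 + 7, so du = (2*s) ds.
The integral becomes (1/2)·∫ log(u) du; integrate by parts with u′=log(u), dv′=du.

s**2*log(s**2 + 7)/2 - s**2/2 + 7*log(s**2 + 7)/2 + C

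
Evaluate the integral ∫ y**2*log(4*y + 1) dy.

Use integration by parts with u = log(4*y + 1), dv = y**2 dy.
Then du = 4/(4*y + 1) dy and v = y**3/3.

y**3*log(4*y + 1)/3 - y**3/9 + y**2/24 - y/48 + log(4*y + 1)/192 + C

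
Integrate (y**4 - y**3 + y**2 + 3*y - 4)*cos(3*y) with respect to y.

Use integration by parts with u = y**4 - y**3 + y**2 + 3*y - 4, dv = cos(3*y) dy, so v = sin(3*y)/3.
Apply parts 4 times (tabular method): alternate signs, differentiate u down to 0, integrate dv up.

y**4*sin(3*y)/3 - y**3*sin(3*y)/3 + 4*y**3*cos(3*y)/9 - y**2*sin(3*y)/9 - y**2*cos(3*y)/3 + 11*y*sin(3*y)/9 - 2*y*cos(3*y)/27 - 106*sin(3*y)/81 + 11*cos(3*y)/27 + C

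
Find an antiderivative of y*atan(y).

y**2*atan(y)/2 - y/2 + atan(y)/2 + C

Use integration by parts with u = arctan(y), dv = y dy.
Then du = 1/(y**2 + 1) dy.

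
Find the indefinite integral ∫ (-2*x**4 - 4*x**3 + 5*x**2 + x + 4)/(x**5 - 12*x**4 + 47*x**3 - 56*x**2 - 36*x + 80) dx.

Factor the denominator: (x - 5)*(x - 4)*(x - 2)**2*(x + 1).
Partial-fraction decomposition: 1/(27*(x + 1)) - 55/(9*(x - 2)) - 19/(9*(x - 2)**2) + 34/(x - 4) - 808/(27*(x - 5)).
Integrate each term; A/(x−a) gives A·log|x−a|; A/(x−a)² gives −A/(x−a).

-808*log(x - 5)/27 + 34*log(x - 4) - 55*log(x - 2)/9 + log(x + 1)/27 + 19/(9*x - 18) + C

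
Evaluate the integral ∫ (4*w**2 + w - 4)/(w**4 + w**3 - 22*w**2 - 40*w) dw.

Factor the denominator: w*(w - 5)*(w + 2)*(w + 4).
Partial-fraction decomposition: -7/(9*(w + 4)) + 5/(14*(w + 2)) + 101/(315*(w - 5)) + 1/(10*w).
Integrate each term: A/(w−a) contributes A·log|w−a|.

log(w)/10 + 101*log(w - 5)/315 + 5*log(w + 2)/14 - 7*log(w + 4)/9 + C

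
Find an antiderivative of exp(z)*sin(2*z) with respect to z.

Let I denote the integral. Integrate by parts with u = sin(2*z), dv = exp(z) dz, so v = exp(z): I = exp(z)*sin(2*z) − 2·∫ exp(z)*cos(2*z) dz.
Apply parts again with u = cos(2*z), dv = exp(z) dz: ∫ exp(z)*cos(2*z) dz = exp(z)*cos(2*z) + 2·I. Substituting back brings back I: I = exp(z)*sin(2*z) - 2*exp(z)*cos(2*z) − 4·I.
Solving for I: (1 + 4)·I equals the remaining terms, so I = (1/5)·(exp(z)*sin(2*z) - 2*exp(z)*cos(2*z)).

exp(z)*sin(2*z)/5 - 2*exp(z)*cos(2*z)/5 + C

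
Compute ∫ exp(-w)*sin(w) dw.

Let I denote the integral. Integrate by parts with u = sin(w), dv = exp(-w) dw, so v = -exp(-w): I = -exp(-w)*sin(w) + ∫ exp(-w)*cos(w) dw.
Apply parts again with u = cos(w), dv = exp(-w) dw: ∫ exp(-w)*cos(w) dw = -exp(-w)*cos(w) − I. Substituting back brings back I: I = -exp(-w)*sin(w) - exp(-w)*cos(w) − I.
Solving for I: (1 + 1)·I equals the remaining terms, so I = (1/2)·(-exp(-w)*sin(w) - exp(-w)*cos(w)).

-exp(-w)*sin(w)/2 - exp(-w)*cos(w)/2 + C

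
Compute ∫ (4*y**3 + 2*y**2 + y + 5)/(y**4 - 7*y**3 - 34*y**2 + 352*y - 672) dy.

947*log(y - 6)/52 - 661*log(y - 4)/44 + 116*log(y + 7)/143 + 27/(2*y - 8) + C

Factor the denominator: (y - 6)*(y - 4)**2*(y + 7).
Partial-fraction decomposition: 116/(143*(y + 7)) - 661/(44*(y - 4)) - 27/(2*(y - 4)**2) + 947/(52*(y - 6)).
Integrate each term; A/(y−a) gives A·log|y−a|; A/(y−a)² gives −A/(y−a).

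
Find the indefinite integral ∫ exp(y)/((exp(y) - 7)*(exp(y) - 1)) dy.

log(exp(y) - 7)/6 - log(exp(y) - 1)/6 + C

Let u = e^y, du = e^y dy.
The integral becomes ∫ du/((u-7)(u-1)); decompose into partial fractions.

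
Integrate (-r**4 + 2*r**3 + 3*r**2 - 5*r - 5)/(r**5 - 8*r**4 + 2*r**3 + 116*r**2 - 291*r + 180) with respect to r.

-55*log(r - 5)/24 + 267*log(r - 3)/196 + 3*log(r - 1)/40 - 107*log(r + 4)/735 - 5/(7*r - 21) + C

Factor the denominator: (r - 5)*(r - 3)**2*(r - 1)*(r + 4).
Partial-fraction decomposition: -107/(735*(r + 4)) + 3/(40*(r - 1)) + 267/(196*(r - 3)) + 5/(7*(r - 3)**2) - 55/(24*(r - 5)).
Integrate each term; A/(r−a) gives A·log|r−a|; A/(r−a)² gives −A/(r−a).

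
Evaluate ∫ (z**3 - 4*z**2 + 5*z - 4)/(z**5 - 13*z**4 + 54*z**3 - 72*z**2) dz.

-log(z)/36 + 49*log(z - 6)/108 - log(z - 4)/2 + 2*log(z - 3)/27 - 1/(18*z) + C

Factor the denominator: z**2*(z - 6)*(z - 4)*(z - 3).
Partial-fraction decomposition: 2/(27*(z - 3)) - 1/(2*(z - 4)) + 49/(108*(z - 6)) - 1/(36*z) + 1/(18*z**2).
Integrate each term; A/(z−a) gives A·log|z−a|; A/(z−a)² gives −A/(z−a).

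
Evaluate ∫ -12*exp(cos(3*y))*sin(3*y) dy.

Let u = cos(3*y), so du = (-3*sin(3*y)) dy.
Rewriting, the integral becomes 4·∫ e^u du = 4·e^u.
Substituting back, u = cos(3*y).

4*exp(cos(3*y)) + C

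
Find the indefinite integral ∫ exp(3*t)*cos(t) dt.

exp(3*t)*sin(t)/10 + 3*exp(3*t)*cos(t)/10 + C

Let I denote the integral. Integrate by parts with u = cos(t), dv = exp(3*t) dt, so v = exp(3*t)/3: I = exp(3*t)*cos(t)/3 + (1/3)·∫ exp(3*t)*sin(t) dt.
Apply parts again with u = sin(t), dv = exp(3*t) dt: ∫ exp(3*t)*sin(t) dt = exp(3*t)*sin(t)/3 − (1/3)·I. Substituting back brings back I: I = exp(3*t)*sin(t)/9 + exp(3*t)*cos(t)/3 − (1/9)·I.
Solving for I: (1 + 1/9)·I equals the remaining terms, so I = (9/10)·(exp(3*t)*sin(t)/9 + exp(3*t)*cos(t)/3).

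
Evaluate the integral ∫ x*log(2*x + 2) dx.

x**2*log(2*x + 2)/2 - x**2/4 + x/2 - log(x + 1)/2 + C

Use integration by parts with u = log(2*x + 2), dv = x dx.
Then du = 2/(2*x + 2) dx and v = x**2/2.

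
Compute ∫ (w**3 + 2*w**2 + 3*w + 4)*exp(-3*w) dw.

Use integration by parts with u = w**3 + 2*w**2 + 3*w + 4, dv = exp(-3*w) dw, so v = -exp(-3*w)/3.
Apply parts 3 times (tabular method): alternate signs, differentiate u down to 0, integrate dv up.

(-3*w**3 - 9*w**2 - 15*w - 17)*exp(-3*w)/9 + C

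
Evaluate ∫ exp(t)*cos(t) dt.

Let I denote the integral. Integrate by parts with u = cos(t), dv = exp(t) dt, so v = exp(t): I = exp(t)*cos(t) + ∫ exp(t)*sin(t) dt.
Apply parts again with u = sin(t), dv = exp(t) dt: ∫ exp(t)*sin(t) dt = exp(t)*sin(t) − I. Substituting back brings back I: I = exp(t)*sin(t) + exp(t)*cos(t) − I.
Solving for I: (1 + 1)·I equals the remaining terms, so I = (1/2)·(exp(t)*sin(t) + exp(t)*cos(t)).

exp(t)*sin(t)/2 + exp(t)*cos(t)/2 + C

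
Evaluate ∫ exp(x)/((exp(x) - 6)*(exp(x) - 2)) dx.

log(exp(x) - 6)/4 - log(exp(x) - 2)/4 + C

Let u = e^x, du = e^x dx.
The integral becomes ∫ du/((u-6)(u-2)); decompose into partial fractions.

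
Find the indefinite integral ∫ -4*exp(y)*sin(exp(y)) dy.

4*cos(exp(y)) + C

Let u = exp(y), so du = (exp(y)) dy.
Rewriting, the integral becomes -4·∫ sin(u) du = -4·-cos(u).
Substituting back, u = exp(y).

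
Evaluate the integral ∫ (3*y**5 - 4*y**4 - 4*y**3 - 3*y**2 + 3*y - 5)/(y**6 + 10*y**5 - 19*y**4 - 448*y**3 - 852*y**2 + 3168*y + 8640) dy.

3437*log(y - 6)/7920 - 137*log(y - 3)/5292 + 67257*log(y + 4)/980 - 5735*log(y + 5)/44 + 27779*log(y + 6)/432 + 781/(28*y + 112) + C

Factor the denominator: (y - 6)*(y - 3)*(y + 4)**2*(y + 5)*(y + 6).
Partial-fraction decomposition: 27779/(432*(y + 6)) - 5735/(44*(y + 5)) + 67257/(980*(y + 4)) - 781/(28*(y + 4)**2) - 137/(5292*(y - 3)) + 3437/(7920*(y - 6)).
Integrate each term; A/(y−a) gives A·log|y−a|; A/(y−a)² gives −A/(y−a).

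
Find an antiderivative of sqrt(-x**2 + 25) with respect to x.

Substitute x = 5·sin(θ), so dx = 5·cos(θ) dθ and the radical becomes sqrt(-x**2 + 25) = 5·cos(θ) by the Pythagorean identity.
Integrate the resulting trig expression in θ, then back-substitute θ = asin(x/5), sin(θ) = x/5, cos(θ) = sqrt(-x**2 + 25)/5 (absorbing any constant into C).

x*sqrt(-x**2 + 25)/2 + 25*asin(x/5)/2 + C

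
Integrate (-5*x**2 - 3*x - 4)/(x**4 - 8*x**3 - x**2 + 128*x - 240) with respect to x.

-8*log(x - 5) + 12*log(x - 4) - 29*log(x - 3)/7 + log(x + 4)/7 + C

Factor the denominator: (x - 5)*(x - 4)*(x - 3)*(x + 4).
Partial-fraction decomposition: 1/(7*(x + 4)) - 29/(7*(x - 3)) + 12/(x - 4) - 8/(x - 5).
Integrate each term: A/(x−a) contributes A·log|x−a|.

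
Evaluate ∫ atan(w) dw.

Use integration by parts with u = arctan(w), dv = dw.
Then du = 1/(w**2 + 1) dw.

w*atan(w) - log(w**2 + 1)/2 + C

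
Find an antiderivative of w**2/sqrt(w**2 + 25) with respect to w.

w*sqrt(w**2 + 25)/2 - 25*log(w + sqrt(w**2 + 25))/2 + C

Substitute w = 5·tan(θ), so dw = 5·sec(θ)^2 dθ and the radical becomes sqrt(w**2 + 25) = 5·sec(θ) by the Pythagorean identity.
Integrate the resulting trig expression in θ, then back-substitute tan(θ) = w/5, sec(θ) = sqrt(w**2 + 25)/5 (absorbing any constant into C).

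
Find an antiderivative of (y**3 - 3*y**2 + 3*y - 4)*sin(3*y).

-y**3*cos(3*y)/3 + y**2*sin(3*y)/3 + y**2*cos(3*y) - 2*y*sin(3*y)/3 - 7*y*cos(3*y)/9 + 7*sin(3*y)/27 + 10*cos(3*y)/9 + C

Use integration by parts with u = y**3 - 3*y**2 + 3*y - 4, dv = sin(3*y) dy, so v = -cos(3*y)/3.
Apply parts 3 times (tabular method): alternate signs, differentiate u down to 0, integrate dv up.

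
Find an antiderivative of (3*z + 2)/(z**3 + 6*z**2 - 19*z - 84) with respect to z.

Factor the denominator: (z - 4)*(z + 3)*(z + 7).
Partial-fraction decomposition: -19/(44*(z + 7)) + 1/(4*(z + 3)) + 2/(11*(z - 4)).
Integrate each term: A/(z−a) contributes A·log|z−a|.

2*log(z - 4)/11 + log(z + 3)/4 - 19*log(z + 7)/44 + C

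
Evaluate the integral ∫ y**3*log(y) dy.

Use integration by parts with u = log(y), dv = y**3 dy.
Then du = 1/y dy and v = y**4/4.

y**4*log(y)/4 - y**4/16 + C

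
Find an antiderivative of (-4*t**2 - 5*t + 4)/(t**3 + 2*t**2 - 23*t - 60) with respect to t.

Factor the denominator: (t - 5)*(t + 3)*(t + 4).
Partial-fraction decomposition: -40/(9*(t + 4)) + 17/(8*(t + 3)) - 121/(72*(t - 5)).
Integrate each term: A/(t−a) contributes A·log|t−a|.

-121*log(t - 5)/72 + 17*log(t + 3)/8 - 40*log(t + 4)/9 + C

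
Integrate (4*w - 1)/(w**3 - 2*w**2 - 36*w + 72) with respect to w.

23*log(w - 6)/48 - 7*log(w - 2)/32 - 25*log(w + 6)/96 + C

Factor the denominator: (w - 6)*(w - 2)*(w + 6).
Partial-fraction decomposition: -25/(96*(w + 6)) - 7/(32*(w - 2)) + 23/(48*(w - 6)).
Integrate each term: A/(w−a) contributes A·log|w−a|.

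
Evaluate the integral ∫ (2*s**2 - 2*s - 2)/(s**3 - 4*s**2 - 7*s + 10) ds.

Factor the denominator: (s - 5)*(s - 1)*(s + 2).
Partial-fraction decomposition: 10/(21*(s + 2)) + 1/(6*(s - 1)) + 19/(14*(s - 5)).
Integrate each term: A/(s−a) contributes A·log|s−a|.

19*log(s - 5)/14 + log(s - 1)/6 + 10*log(s + 2)/21 + C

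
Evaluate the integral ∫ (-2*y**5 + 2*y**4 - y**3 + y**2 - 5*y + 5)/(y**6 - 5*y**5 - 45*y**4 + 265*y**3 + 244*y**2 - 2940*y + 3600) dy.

-940*log(y - 5)/29403 - 88*log(y - 3)/63 + 41*log(y - 2)/432 + 2665*log(y + 4)/6804 - 18431*log(y + 6)/17424 + 2560/(297*y - 1485) + C

Factor the denominator: (y - 5)**2*(y - 3)*(y - 2)*(y + 4)*(y + 6).
Partial-fraction decomposition: -18431/(17424*(y + 6)) + 2665/(6804*(y + 4)) + 41/(432*(y - 2)) - 88/(63*(y - 3)) - 940/(29403*(y - 5)) - 2560/(297*(y - 5)**2).
Integrate each term; A/(y−a) gives A·log|y−a|; A/(y−a)² gives −A/(y−a).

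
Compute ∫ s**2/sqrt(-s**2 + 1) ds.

Substitute s = sin(θ), so ds = cos(θ) dθ and the radical becomes sqrt(-s**2 + 1) = cos(θ) by the Pythagorean identity.
Integrate the resulting trig expression in θ, then back-substitute θ = asin(s), sin(θ) = s, cos(θ) = sqrt(-s**2 + 1) (absorbing any constant into C).

-s*sqrt(-s**2 + 1)/2 + asin(s)/2 + C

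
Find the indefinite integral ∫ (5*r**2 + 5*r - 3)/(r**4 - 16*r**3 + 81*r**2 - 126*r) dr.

Factor the denominator: r*(r - 7)*(r - 6)*(r - 3).
Partial-fraction decomposition: 19/(12*(r - 3)) - 23/(2*(r - 6)) + 277/(28*(r - 7)) + 1/(42*r).
Integrate each term: A/(r−a) contributes A·log|r−a|.

log(r)/42 + 277*log(r - 7)/28 - 23*log(r - 6)/2 + 19*log(r - 3)/12 + C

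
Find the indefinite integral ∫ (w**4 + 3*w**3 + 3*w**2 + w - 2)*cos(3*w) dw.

w**4*sin(3*w)/3 + w**3*sin(3*w) + 4*w**3*cos(3*w)/9 + 5*w**2*sin(3*w)/9 + w**2*cos(3*w) - w*sin(3*w)/3 + 10*w*cos(3*w)/27 - 64*sin(3*w)/81 - cos(3*w)/9 + C

Use integration by parts with u = w**4 + 3*w**3 + 3*w**2 + w - 2, dv = cos(3*w) dw, so v = sin(3*w)/3.
Apply parts 4 times (tabular method): alternate signs, differentiate u down to 0, integrate dv up.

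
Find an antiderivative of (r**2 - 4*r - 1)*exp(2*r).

Use integration by parts with u = r**2 - 4*r - 1, dv = exp(2*r) dr, so v = exp(2*r)/2.
Apply parts 2 times (tabular method): alternate signs, differentiate u down to 0, integrate dv up.

(2*r**2 - 10*r + 3)*exp(2*r)/4 + C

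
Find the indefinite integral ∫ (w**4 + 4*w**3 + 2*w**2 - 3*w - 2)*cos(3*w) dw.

Use integration by parts with u = w**4 + 4*w**3 + 2*w**2 - 3*w - 2, dv = cos(3*w) dw, so v = sin(3*w)/3.
Apply parts 4 times (tabular method): alternate signs, differentiate u down to 0, integrate dv up.

w**4*sin(3*w)/3 + 4*w**3*sin(3*w)/3 + 4*w**3*cos(3*w)/9 + 2*w**2*sin(3*w)/9 + 4*w**2*cos(3*w)/3 - 17*w*sin(3*w)/9 + 4*w*cos(3*w)/27 - 58*sin(3*w)/81 - 17*cos(3*w)/27 + C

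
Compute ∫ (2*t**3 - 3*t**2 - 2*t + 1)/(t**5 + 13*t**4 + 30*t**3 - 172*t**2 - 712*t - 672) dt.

Factor the denominator: (t - 4)*(t + 2)**2*(t + 6)*(t + 7).
Partial-fraction decomposition: -818/(275*(t + 7)) + 527/(160*(t + 6)) - 2431/(7200*(t + 2)) + 23/(120*(t + 2)**2) + 73/(3960*(t - 4)).
Integrate each term; A/(t−a) gives A·log|t−a|; A/(t−a)² gives −A/(t−a).

73*log(t - 4)/3960 - 2431*log(t + 2)/7200 + 527*log(t + 6)/160 - 818*log(t + 7)/275 - 23/(120*t + 240) + C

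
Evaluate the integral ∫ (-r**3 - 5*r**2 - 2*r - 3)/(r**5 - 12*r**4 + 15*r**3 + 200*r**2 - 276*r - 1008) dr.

Factor the denominator: (r - 7)*(r - 6)*(r - 4)*(r + 2)*(r + 3).
Partial-fraction decomposition: -1/(42*(r + 3)) + 11/(432*(r + 2)) - 155/(252*(r - 4)) + 137/(48*(r - 6)) - 121/(54*(r - 7)).
Integrate each term: A/(r−a) contributes A·log|r−a|.

-121*log(r - 7)/54 + 137*log(r - 6)/48 - 155*log(r - 4)/252 + 11*log(r + 2)/432 - log(r + 3)/42 + C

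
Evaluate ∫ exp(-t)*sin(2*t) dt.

Let I denote the integral. Integrate by parts with u = sin(2*t), dv = exp(-t) dt, so v = -exp(-t): I = -exp(-t)*sin(2*t) + 2·∫ exp(-t)*cos(2*t) dt.
Apply parts again with u = cos(2*t), dv = exp(-t) dt: ∫ exp(-t)*cos(2*t) dt = -exp(-t)*cos(2*t) − 2·I. Substituting back brings back I: I = -exp(-t)*sin(2*t) - 2*exp(-t)*cos(2*t) − 4·I.
Solving for I: (1 + 4)·I equals the remaining terms, so I = (1/5)·(-exp(-t)*sin(2*t) - 2*exp(-t)*cos(2*t)).

-exp(-t)*sin(2*t)/5 - 2*exp(-t)*cos(2*t)/5 + C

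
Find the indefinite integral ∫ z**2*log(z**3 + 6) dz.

Let u = z**3 + 6, so du = (3*z**2) dz.
The integral becomes (1/3)·∫ log(u) du; integrate by parts with u′=log(u), dv′=du.

z**3*log(z**3 + 6)/3 - z**3/3 + 2*log(z**3 + 6) + C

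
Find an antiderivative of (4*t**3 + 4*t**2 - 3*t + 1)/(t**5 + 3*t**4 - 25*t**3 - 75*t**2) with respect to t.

2*log(t)/45 + 293*log(t - 5)/1000 + 31*log(t + 3)/72 - 96*log(t + 5)/125 + 1/(75*t) + C

Factor the denominator: t**2*(t - 5)*(t + 3)*(t + 5).
Partial-fraction decomposition: -96/(125*(t + 5)) + 31/(72*(t + 3)) + 293/(1000*(t - 5)) + 2/(45*t) - 1/(75*t**2).
Integrate each term; A/(t−a) gives A·log|t−a|; A/(t−a)² gives −A/(t−a).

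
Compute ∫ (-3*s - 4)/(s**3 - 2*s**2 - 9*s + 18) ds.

Factor the denominator: (s - 3)*(s - 2)*(s + 3).
Partial-fraction decomposition: 1/(6*(s + 3)) + 2/(s - 2) - 13/(6*(s - 3)).
Integrate each term: A/(s−a) contributes A·log|s−a|.

-13*log(s - 3)/6 + 2*log(s - 2) + log(s + 3)/6 + C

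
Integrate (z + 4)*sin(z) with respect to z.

-z*cos(z) + sin(z) - 4*cos(z) + C

Use integration by parts with u = z + 4, dv = sin(z) dz, so v = -cos(z).
Apply parts 1 times (tabular method): alternate signs, differentiate u down to 0, integrate dv up.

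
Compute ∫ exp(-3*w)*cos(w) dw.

exp(-3*w)*sin(w)/10 - 3*exp(-3*w)*cos(w)/10 + C

Let I denote the integral. Integrate by parts with u = cos(w), dv = exp(-3*w) dw, so v = -exp(-3*w)/3: I = -exp(-3*w)*cos(w)/3 − (1/3)·∫ exp(-3*w)*sin(w) dw.
Apply parts again with u = sin(w), dv = exp(-3*w) dw: ∫ exp(-3*w)*sin(w) dw = -exp(-3*w)*sin(w)/3 + (1/3)·I. Substituting back brings back I: I = exp(-3*w)*sin(w)/9 - exp(-3*w)*cos(w)/3 − (1/9)·I.
Solving for I: (1 + 1/9)·I equals the remaining terms, so I = (9/10)·(exp(-3*w)*sin(w)/9 - exp(-3*w)*cos(w)/3).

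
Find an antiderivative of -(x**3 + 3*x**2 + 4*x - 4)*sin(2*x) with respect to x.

Use integration by parts with u = x**3 + 3*x**2 + 4*x - 4, dv = -sin(2*x) dx, so v = cos(2*x)/2.
Apply parts 3 times (tabular method): alternate signs, differentiate u down to 0, integrate dv up.

x**3*cos(2*x)/2 - 3*x**2*sin(2*x)/4 + 3*x**2*cos(2*x)/2 - 3*x*sin(2*x)/2 + 5*x*cos(2*x)/4 - 5*sin(2*x)/8 - 11*cos(2*x)/4 + C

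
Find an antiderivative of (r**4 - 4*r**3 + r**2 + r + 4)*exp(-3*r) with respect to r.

Use integration by parts with u = r**4 - 4*r**3 + r**2 + r + 4, dv = exp(-3*r) dr, so v = -exp(-3*r)/3.
Apply parts 4 times (tabular method): alternate signs, differentiate u down to 0, integrate dv up.

(-27*r**4 + 72*r**3 + 45*r**2 + 3*r - 107)*exp(-3*r)/81 + C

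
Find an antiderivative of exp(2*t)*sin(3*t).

2*exp(2*t)*sin(3*t)/13 - 3*exp(2*t)*cos(3*t)/13 + C

Let I denote the integral. Integrate by parts with u = sin(3*t), dv = exp(2*t) dt, so v = exp(2*t)/2: I = exp(2*t)*sin(3*t)/2 − (3/2)·∫ exp(2*t)*cos(3*t) dt.
Apply parts again with u = cos(3*t), dv = exp(2*t) dt: ∫ exp(2*t)*cos(3*t) dt = exp(2*t)*cos(3*t)/2 + (3/2)·I. Substituting back brings back I: I = exp(2*t)*sin(3*t)/2 - 3*exp(2*t)*cos(3*t)/4 − (9/4)·I.
Solving for I: (1 + 9/4)·I equals the remaining terms, so I = (4/13)·(exp(2*t)*sin(3*t)/2 - 3*exp(2*t)*cos(3*t)/4).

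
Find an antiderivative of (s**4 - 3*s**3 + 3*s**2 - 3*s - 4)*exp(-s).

(-s**4 - s**3 - 6*s**2 - 9*s - 5)*exp(-s) + C

Use integration by parts with u = s**4 - 3*s**3 + 3*s**2 - 3*s - 4, dv = exp(-s) ds, so v = -exp(-s).
Apply parts 4 times (tabular method): alternate signs, differentiate u down to 0, integrate dv up.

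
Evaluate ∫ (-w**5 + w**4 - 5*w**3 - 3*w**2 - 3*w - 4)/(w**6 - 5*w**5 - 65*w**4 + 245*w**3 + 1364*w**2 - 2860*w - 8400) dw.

-5431*log(w - 7)/1296 + 3845*log(w - 6)/968 - 32*log(w - 4)/81 - 13*log(w + 2)/648 - 57457*log(w + 5)/156816 - 479/(396*w + 1980) + C

Factor the denominator: (w - 7)*(w - 6)*(w - 4)*(w + 2)*(w + 5)**2.
Partial-fraction decomposition: -57457/(156816*(w + 5)) + 479/(396*(w + 5)**2) - 13/(648*(w + 2)) - 32/(81*(w - 4)) + 3845/(968*(w - 6)) - 5431/(1296*(w - 7)).
Integrate each term; A/(w−a) gives A·log|w−a|; A/(w−a)² gives −A/(w−a).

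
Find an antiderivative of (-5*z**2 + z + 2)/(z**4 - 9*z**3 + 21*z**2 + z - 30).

-59*log(z - 5)/18 + 5*log(z - 3) - 16*log(z - 2)/9 + log(z + 1)/18 + C

Factor the denominator: (z - 5)*(z - 3)*(z - 2)*(z + 1).
Partial-fraction decomposition: 1/(18*(z + 1)) - 16/(9*(z - 2)) + 5/(z - 3) - 59/(18*(z - 5)).
Integrate each term: A/(z−a) contributes A·log|z−a|.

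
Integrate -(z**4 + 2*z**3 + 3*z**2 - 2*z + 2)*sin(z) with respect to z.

z**4*cos(z) - 4*z**3*sin(z) + 2*z**3*cos(z) - 6*z**2*sin(z) - 9*z**2*cos(z) + 18*z*sin(z) - 14*z*cos(z) + 14*sin(z) + 20*cos(z) + C

Use integration by parts with u = z**4 + 2*z**3 + 3*z**2 - 2*z + 2, dv = -sin(z) dz, so v = cos(z).
Apply parts 4 times (tabular method): alternate signs, differentiate u down to 0, integrate dv up.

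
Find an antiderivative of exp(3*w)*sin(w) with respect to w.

Let I denote the integral. Integrate by parts with u = sin(w), dv = exp(3*w) dw, so v = exp(3*w)/3: I = exp(3*w)*sin(w)/3 − (1/3)·∫ exp(3*w)*cos(w) dw.
Apply parts again with u = cos(w), dv = exp(3*w) dw: ∫ exp(3*w)*cos(w) dw = exp(3*w)*cos(w)/3 + (1/3)·I. Substituting back brings back I: I = exp(3*w)*sin(w)/3 - exp(3*w)*cos(w)/9 − (1/9)·I.
Solving for I: (1 + 1/9)·I equals the remaining terms, so I = (9/10)·(exp(3*w)*sin(w)/3 - exp(3*w)*cos(w)/9).

3*exp(3*w)*sin(w)/10 - exp(3*w)*cos(w)/10 + C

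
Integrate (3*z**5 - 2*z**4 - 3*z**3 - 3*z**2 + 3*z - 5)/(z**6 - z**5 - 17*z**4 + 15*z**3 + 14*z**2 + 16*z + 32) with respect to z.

Factor the denominator: (z - 4)*(z - 2)*(z + 1)*(z + 4)*(z**2 + 1).
Partial-fraction decomposition: (31*z - 3)/(170*(z**2 + 1)) + 3457/(2448*(z + 4)) - 13/(90*(z + 1)) - 29/(180*(z - 2)) + 2327/(1360*(z - 4)).
Integrate each term; A/(z−a) gives A·log|z−a|; the (Bz+D)/(z²+p²) term gives a log and an atan.

2327*log(z - 4)/1360 - 29*log(z - 2)/180 - 13*log(z + 1)/90 + 3457*log(z + 4)/2448 + 31*log(z**2 + 1)/340 - 3*atan(z)/170 + C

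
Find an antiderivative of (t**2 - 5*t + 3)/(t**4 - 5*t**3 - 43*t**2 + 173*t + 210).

17*log(t - 7)/208 - log(t - 5)/44 + 3*log(t + 1)/80 - 69*log(t + 6)/715 + C

Factor the denominator: (t - 7)*(t - 5)*(t + 1)*(t + 6).
Partial-fraction decomposition: -69/(715*(t + 6)) + 3/(80*(t + 1)) - 1/(44*(t - 5)) + 17/(208*(t - 7)).
Integrate each term: A/(t−a) contributes A·log|t−a|.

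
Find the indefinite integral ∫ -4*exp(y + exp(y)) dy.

Let u = exp(y), so du = (exp(y)) dy.
Rewriting, the integral becomes -4·∫ e^u du = -4·e^u.
Substituting back, u = exp(y).

-4*exp(exp(y)) + C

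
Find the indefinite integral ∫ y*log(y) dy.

Use integration by parts with u = log(y), dv = y dy.
Then du = 1/y dy and v = y**2/2.

y**2*log(y)/2 - y**2/4 + C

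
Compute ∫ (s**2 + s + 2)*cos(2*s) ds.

Use integration by parts with u = s**2 + s + 2, dv = cos(2*s) ds, so v = sin(2*s)/2.
Apply parts 2 times (tabular method): alternate signs, differentiate u down to 0, integrate dv up.

s**2*sin(2*s)/2 + s*sin(2*s)/2 + s*cos(2*s)/2 + 3*sin(2*s)/4 + cos(2*s)/4 + C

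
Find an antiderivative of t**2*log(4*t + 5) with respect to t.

t**3*log(4*t + 5)/3 - t**3/9 + 5*t**2/24 - 25*t/48 + 125*log(4*t + 5)/192 + C

Use integration by parts with u = log(4*t + 5), dv = t**2 dt.
Then du = 4/(4*t + 5) dt and v = t**3/3.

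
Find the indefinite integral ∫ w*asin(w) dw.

Use integration by parts with u = arcsin(w), dv = w dw.
Then du = 1/sqrt(-w**2 + 1) dw.

w**2*asin(w)/2 + w*sqrt(-w**2 + 1)/4 - asin(w)/4 + C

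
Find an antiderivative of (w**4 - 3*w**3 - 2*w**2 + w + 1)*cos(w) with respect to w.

Use integration by parts with u = w**4 - 3*w**3 - 2*w**2 + w + 1, dv = cos(w) dw, so v = sin(w).
Apply parts 4 times (tabular method): alternate signs, differentiate u down to 0, integrate dv up.

w**4*sin(w) - 3*w**3*sin(w) + 4*w**3*cos(w) - 14*w**2*sin(w) - 9*w**2*cos(w) + 19*w*sin(w) - 28*w*cos(w) + 29*sin(w) + 19*cos(w) + C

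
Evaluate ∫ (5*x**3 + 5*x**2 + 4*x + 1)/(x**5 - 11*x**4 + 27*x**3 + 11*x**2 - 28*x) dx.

-log(x)/28 + 221*log(x - 7)/112 - 139*log(x - 4)/60 + 5*log(x - 1)/12 - 3*log(x + 1)/80 + C

Factor the denominator: x*(x - 7)*(x - 4)*(x - 1)*(x + 1).
Partial-fraction decomposition: -3/(80*(x + 1)) + 5/(12*(x - 1)) - 139/(60*(x - 4)) + 221/(112*(x - 7)) - 1/(28*x).
Integrate each term: A/(x−a) contributes A·log|x−a|.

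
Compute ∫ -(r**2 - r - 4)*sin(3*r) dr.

r**2*cos(3*r)/3 - 2*r*sin(3*r)/9 - r*cos(3*r)/3 + sin(3*r)/9 - 38*cos(3*r)/27 + C

Use integration by parts with u = r**2 - r - 4, dv = -sin(3*r) dr, so v = cos(3*r)/3.
Apply parts 2 times (tabular method): alternate signs, differentiate u down to 0, integrate dv up.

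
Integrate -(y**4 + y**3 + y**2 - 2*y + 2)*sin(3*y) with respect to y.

y**4*cos(3*y)/3 - 4*y**3*sin(3*y)/9 + y**3*cos(3*y)/3 - y**2*sin(3*y)/3 - y**2*cos(3*y)/9 + 2*y*sin(3*y)/27 - 8*y*cos(3*y)/9 + 8*sin(3*y)/27 + 56*cos(3*y)/81 + C

Use integration by parts with u = y**4 + y**3 + y**2 - 2*y + 2, dv = -sin(3*y) dy, so v = cos(3*y)/3.
Apply parts 4 times (tabular method): alternate signs, differentiate u down to 0, integrate dv up.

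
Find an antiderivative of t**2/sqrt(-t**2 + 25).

-t*sqrt(-t**2 + 25)/2 + 25*asin(t/5)/2 + C

Substitute t = 5·sin(θ), so dt = 5·cos(θ) dθ and the radical becomes sqrt(-t**2 + 25) = 5·cos(θ) by the Pythagorean identity.
Integrate the resulting trig expression in θ, then back-substitute θ = asin(t/5), sin(θ) = t/5, cos(θ) = sqrt(-t**2 + 25)/5 (absorbing any constant into C).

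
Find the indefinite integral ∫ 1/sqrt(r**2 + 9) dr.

Substitute r = 3·tan(θ), so dr = 3·sec(θ)^2 dθ and the radical becomes sqrt(r**2 + 9) = 3·sec(θ) by the Pythagorean identity.
Integrate the resulting trig expression in θ, then back-substitute tan(θ) = r/3, sec(θ) = sqrt(r**2 + 9)/3 (absorbing any constant into C).

log(r + sqrt(r**2 + 9)) + C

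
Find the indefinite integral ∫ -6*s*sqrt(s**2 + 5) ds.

Let u = s**2 + 5, so du = (2*s) ds.
Rewriting, the integral becomes -3·∫ √u du = -3·(2/3)u^(3/2).
Substituting back, u = s**2 + 5.

-2*(s**2 + 5)**(3/2) + C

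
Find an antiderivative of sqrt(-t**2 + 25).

Substitute t = 5·sin(θ), so dt = 5·cos(θ) dθ and the radical becomes sqrt(-t**2 + 25) = 5·cos(θ) by the Pythagorean identity.
Integrate the resulting trig expression in θ, then back-substitute θ = asin(t/5), sin(θ) = t/5, cos(θ) = sqrt(-t**2 + 25)/5 (absorbing any constant into C).

t*sqrt(-t**2 + 25)/2 + 25*asin(t/5)/2 + C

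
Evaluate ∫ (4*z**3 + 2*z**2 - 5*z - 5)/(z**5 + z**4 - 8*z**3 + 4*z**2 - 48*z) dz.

5*log(z)/48 + 106*log(z - 3)/273 - 209*log(z + 4)/560 - 31*log(z**2 + 4)/520 + 349*atan(z/2)/520 + C

Factor the denominator: z*(z - 3)*(z + 4)*(z**2 + 4).
Partial-fraction decomposition: -(31*z - 349)/(260*(z**2 + 4)) - 209/(560*(z + 4)) + 106/(273*(z - 3)) + 5/(48*z).
Integrate each term; A/(z−a) gives A·log|z−a|; the (Bz+D)/(z²+p²) term gives a log and an atan.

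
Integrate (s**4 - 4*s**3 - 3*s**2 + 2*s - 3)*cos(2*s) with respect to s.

s**4*sin(2*s)/2 - 2*s**3*sin(2*s) + s**3*cos(2*s) - 3*s**2*sin(2*s) - 3*s**2*cos(2*s) + 4*s*sin(2*s) - 3*s*cos(2*s) + 2*cos(2*s) + C

Use integration by parts with u = s**4 - 4*s**3 - 3*s**2 + 2*s - 3, dv = cos(2*s) ds, so v = sin(2*s)/2.
Apply parts 4 times (tabular method): alternate signs, differentiate u down to 0, integrate dv up.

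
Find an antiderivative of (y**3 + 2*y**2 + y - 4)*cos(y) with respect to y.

y**3*sin(y) + 2*y**2*sin(y) + 3*y**2*cos(y) - 5*y*sin(y) + 4*y*cos(y) - 8*sin(y) - 5*cos(y) + C

Use integration by parts with u = y**3 + 2*y**2 + y - 4, dv = cos(y) dy, so v = sin(y).
Apply parts 3 times (tabular method): alternate signs, differentiate u down to 0, integrate dv up.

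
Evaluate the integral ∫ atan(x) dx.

x*atan(x) - log(x**2 + 1)/2 + C

Use integration by parts with u = arctan(x), dv = dx.
Then du = 1/(x**2 + 1) dx.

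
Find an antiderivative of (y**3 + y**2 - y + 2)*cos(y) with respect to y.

Use integration by parts with u = y**3 + y**2 - y + 2, dv = cos(y) dy, so v = sin(y).
Apply parts 3 times (tabular method): alternate signs, differentiate u down to 0, integrate dv up.

y**3*sin(y) + y**2*sin(y) + 3*y**2*cos(y) - 7*y*sin(y) + 2*y*cos(y) - 7*cos(y) + C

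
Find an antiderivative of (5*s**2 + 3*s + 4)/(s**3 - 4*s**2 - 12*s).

-log(s)/3 + 101*log(s - 6)/24 + 9*log(s + 2)/8 + C

Factor the denominator: s*(s - 6)*(s + 2).
Partial-fraction decomposition: 9/(8*(s + 2)) + 101/(24*(s - 6)) - 1/(3*s).
Integrate each term: A/(s−a) contributes A·log|s−a|.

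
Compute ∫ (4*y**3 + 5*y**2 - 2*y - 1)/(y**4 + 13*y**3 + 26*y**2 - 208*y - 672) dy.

Factor the denominator: (y - 4)*(y + 4)*(y + 6)*(y + 7).
Partial-fraction decomposition: 1114/(33*(y + 7)) - 673/(20*(y + 6)) + 169/(48*(y + 4)) + 327/(880*(y - 4)).
Integrate each term: A/(y−a) contributes A·log|y−a|.

327*log(y - 4)/880 + 169*log(y + 4)/48 - 673*log(y + 6)/20 + 1114*log(y + 7)/33 + C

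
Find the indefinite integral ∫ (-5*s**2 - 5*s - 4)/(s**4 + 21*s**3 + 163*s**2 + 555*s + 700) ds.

-64*log(s + 4)/3 + 7*log(s + 5)/2 + 107*log(s + 7)/6 - 52/(s + 5) + C

Factor the denominator: (s + 4)*(s + 5)**2*(s + 7).
Partial-fraction decomposition: 107/(6*(s + 7)) + 7/(2*(s + 5)) + 52/(s + 5)**2 - 64/(3*(s + 4)).
Integrate each term; A/(s−a) gives A·log|s−a|; A/(s−a)² gives −A/(s−a).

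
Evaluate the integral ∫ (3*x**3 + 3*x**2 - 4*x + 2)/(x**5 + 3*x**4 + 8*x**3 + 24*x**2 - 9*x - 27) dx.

Factor the denominator: (x - 1)*(x + 1)*(x + 3)*(x**2 + 9).
Partial-fraction decomposition: (34*x + 177)/(90*(x**2 + 9)) - 5/(18*(x + 3)) - 3/(20*(x + 1)) + 1/(20*(x - 1)).
Integrate each term; A/(x−a) gives A·log|x−a|; the (Bx+D)/(x²+p²) term gives a log and an atan.

log(x - 1)/20 - 3*log(x + 1)/20 - 5*log(x + 3)/18 + 17*log(x**2 + 9)/90 + 59*atan(x/3)/90 + C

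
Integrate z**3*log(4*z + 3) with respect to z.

Use integration by parts with u = log(4*z + 3), dv = z**3 dz.
Then du = 4/(4*z + 3) dz and v = z**4/4.

z**4*log(4*z + 3)/4 - z**4/16 + z**3/16 - 9*z**2/128 + 27*z/256 - 81*log(4*z + 3)/1024 + C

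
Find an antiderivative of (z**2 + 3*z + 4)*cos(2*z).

z**2*sin(2*z)/2 + 3*z*sin(2*z)/2 + z*cos(2*z)/2 + 7*sin(2*z)/4 + 3*cos(2*z)/4 + C

Use integration by parts with u = z**2 + 3*z + 4, dv = cos(2*z) dz, so v = sin(2*z)/2.
Apply parts 2 times (tabular method): alternate signs, differentiate u down to 0, integrate dv up.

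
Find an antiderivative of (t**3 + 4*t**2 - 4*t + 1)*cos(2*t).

Use integration by parts with u = t**3 + 4*t**2 - 4*t + 1, dv = cos(2*t) dt, so v = sin(2*t)/2.
Apply parts 3 times (tabular method): alternate signs, differentiate u down to 0, integrate dv up.

t**3*sin(2*t)/2 + 2*t**2*sin(2*t) + 3*t**2*cos(2*t)/4 - 11*t*sin(2*t)/4 + 2*t*cos(2*t) - sin(2*t)/2 - 11*cos(2*t)/8 + C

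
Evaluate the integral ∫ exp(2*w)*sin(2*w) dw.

exp(2*w)*sin(2*w)/4 - exp(2*w)*cos(2*w)/4 + C

Let I denote the integral. Integrate by parts with u = sin(2*w), dv = exp(2*w) dw, so v = exp(2*w)/2: I = exp(2*w)*sin(2*w)/2 − ∫ exp(2*w)*cos(2*w) dw.
Apply parts again with u = cos(2*w), dv = exp(2*w) dw: ∫ exp(2*w)*cos(2*w) dw = exp(2*w)*cos(2*w)/2 + I. Substituting back brings back I: I = exp(2*w)*sin(2*w)/2 - exp(2*w)*cos(2*w)/2 − I.
Solving for I: (1 + 1)·I equals the remaining terms, so I = (1/2)·(exp(2*w)*sin(2*w)/2 - exp(2*w)*cos(2*w)/2).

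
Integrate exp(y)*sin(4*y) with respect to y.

exp(y)*sin(4*y)/17 - 4*exp(y)*cos(4*y)/17 + C

Let I denote the integral. Integrate by parts with u = sin(4*y), dv = exp(y) dy, so v = exp(y): I = exp(y)*sin(4*y) − 4·∫ exp(y)*cos(4*y) dy.
Apply parts again with u = cos(4*y), dv = exp(y) dy: ∫ exp(y)*cos(4*y) dy = exp(y)*cos(4*y) + 4·I. Substituting back brings back I: I = exp(y)*sin(4*y) - 4*exp(y)*cos(4*y) − 16·I.
Solving for I: (1 + 16)·I equals the remaining terms, so I = (1/17)·(exp(y)*sin(4*y) - 4*exp(y)*cos(4*y)).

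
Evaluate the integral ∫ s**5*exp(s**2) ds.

Let u = s², du = 2s ds; rewrite as (1/2)∫ u^2·exp(1u) du.
Now integrate by parts 2 times.

(s**4 - 2*s**2 + 2)*exp(s**2)/2 + C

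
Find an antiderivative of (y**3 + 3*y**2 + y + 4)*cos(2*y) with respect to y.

Use integration by parts with u = y**3 + 3*y**2 + y + 4, dv = cos(2*y) dy, so v = sin(2*y)/2.
Apply parts 3 times (tabular method): alternate signs, differentiate u down to 0, integrate dv up.

y**3*sin(2*y)/2 + 3*y**2*sin(2*y)/2 + 3*y**2*cos(2*y)/4 - y*sin(2*y)/4 + 3*y*cos(2*y)/2 + 5*sin(2*y)/4 - cos(2*y)/8 + C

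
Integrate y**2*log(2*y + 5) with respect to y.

Use integration by parts with u = log(2*y + 5), dv = y**2 dy.
Then du = 2/(2*y + 5) dy and v = y**3/3.

y**3*log(2*y + 5)/3 - y**3/9 + 5*y**2/12 - 25*y/12 + 125*log(2*y + 5)/24 + C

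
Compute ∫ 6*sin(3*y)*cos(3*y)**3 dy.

Let u = cos(3*y), so du = (-3*sin(3*y)) dy.
Rewriting, the integral becomes -2·∫ u^3 du = -2·u^4/4.
Substituting back, u = cos(3*y).

-cos(3*y)**4/2 + C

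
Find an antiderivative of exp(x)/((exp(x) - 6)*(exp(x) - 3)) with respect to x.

log(exp(x) - 6)/3 - log(exp(x) - 3)/3 + C

Let u = e^x, du = e^x dx.
The integral becomes ∫ du/((u-6)(u-3)); decompose into partial fractions.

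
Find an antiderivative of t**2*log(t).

t**3*log(t)/3 - t**3/9 + C

Use integration by parts with u = log(t), dv = t**2 dt.
Then du = 1/t dt and v = t**3/3.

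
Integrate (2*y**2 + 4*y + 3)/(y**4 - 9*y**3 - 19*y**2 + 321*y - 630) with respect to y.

Factor the denominator: (y - 7)*(y - 5)*(y - 3)*(y + 6).
Partial-fraction decomposition: -17/(429*(y + 6)) + 11/(24*(y - 3)) - 73/(44*(y - 5)) + 129/(104*(y - 7)).
Integrate each term: A/(y−a) contributes A·log|y−a|.

129*log(y - 7)/104 - 73*log(y - 5)/44 + 11*log(y - 3)/24 - 17*log(y + 6)/429 + C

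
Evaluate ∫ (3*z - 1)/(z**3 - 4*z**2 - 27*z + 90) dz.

Factor the denominator: (z - 6)*(z - 3)*(z + 5).
Partial-fraction decomposition: -2/(11*(z + 5)) - 1/(3*(z - 3)) + 17/(33*(z - 6)).
Integrate each term: A/(z−a) contributes A·log|z−a|.

17*log(z - 6)/33 - log(z - 3)/3 - 2*log(z + 5)/11 + C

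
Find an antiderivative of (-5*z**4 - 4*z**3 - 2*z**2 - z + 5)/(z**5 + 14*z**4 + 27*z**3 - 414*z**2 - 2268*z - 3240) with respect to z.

-7417*log(z - 6)/14256 + 307*log(z + 3)/162 - 2665*log(z + 5)/22 + 49577*log(z + 6)/432 - 5677/(36*z + 216) + C

Factor the denominator: (z - 6)*(z + 3)*(z + 5)*(z + 6)**2.
Partial-fraction decomposition: 49577/(432*(z + 6)) + 5677/(36*(z + 6)**2) - 2665/(22*(z + 5)) + 307/(162*(z + 3)) - 7417/(14256*(z - 6)).
Integrate each term; A/(z−a) gives A·log|z−a|; A/(z−a)² gives −A/(z−a).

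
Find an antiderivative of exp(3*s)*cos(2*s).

2*exp(3*s)*sin(2*s)/13 + 3*exp(3*s)*cos(2*s)/13 + C

Let I denote the integral. Integrate by parts with u = cos(2*s), dv = exp(3*s) ds, so v = exp(3*s)/3: I = exp(3*s)*cos(2*s)/3 + (2/3)·∫ exp(3*s)*sin(2*s) ds.
Apply parts again with u = sin(2*s), dv = exp(3*s) ds: ∫ exp(3*s)*sin(2*s) ds = exp(3*s)*sin(2*s)/3 − (2/3)·I. Substituting back brings back I: I = 2*exp(3*s)*sin(2*s)/9 + exp(3*s)*cos(2*s)/3 − (4/9)·I.
Solving for I: (1 + 4/9)·I equals the remaining terms, so I = (9/13)·(2*exp(3*s)*sin(2*s)/9 + exp(3*s)*cos(2*s)/3).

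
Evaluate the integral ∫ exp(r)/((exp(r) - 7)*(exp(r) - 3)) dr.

Let u = e^r, du = e^r dr.
The integral becomes ∫ du/((u-7)(u-3)); decompose into partial fractions.

log(exp(r) - 7)/4 - log(exp(r) - 3)/4 + C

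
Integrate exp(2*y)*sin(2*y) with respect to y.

exp(2*y)*sin(2*y)/4 - exp(2*y)*cos(2*y)/4 + C

Let I denote the integral. Integrate by parts with u = sin(2*y), dv = exp(2*y) dy, so v = exp(2*y)/2: I = exp(2*y)*sin(2*y)/2 − ∫ exp(2*y)*cos(2*y) dy.
Apply parts again with u = cos(2*y), dv = exp(2*y) dy: ∫ exp(2*y)*cos(2*y) dy = exp(2*y)*cos(2*y)/2 + I. Substituting back brings back I: I = exp(2*y)*sin(2*y)/2 - exp(2*y)*cos(2*y)/2 − I.
Solving for I: (1 + 1)·I equals the remaining terms, so I = (1/2)·(exp(2*y)*sin(2*y)/2 - exp(2*y)*cos(2*y)/2).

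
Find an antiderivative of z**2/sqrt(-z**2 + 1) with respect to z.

-z*sqrt(-z**2 + 1)/2 + asin(z)/2 + C

Substitute z = sin(θ), so dz = cos(θ) dθ and the radical becomes sqrt(-z**2 + 1) = cos(θ) by the Pythagorean identity.
Integrate the resulting trig expression in θ, then back-substitute θ = asin(z), sin(θ) = z, cos(θ) = sqrt(-z**2 + 1) (absorbing any constant into C).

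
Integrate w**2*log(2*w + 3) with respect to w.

w**3*log(2*w + 3)/3 - w**3/9 + w**2/4 - 3*w/4 + 9*log(2*w + 3)/8 + C

Use integration by parts with u = log(2*w + 3), dv = w**2 dw.
Then du = 2/(2*w + 3) dw and v = w**3/3.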